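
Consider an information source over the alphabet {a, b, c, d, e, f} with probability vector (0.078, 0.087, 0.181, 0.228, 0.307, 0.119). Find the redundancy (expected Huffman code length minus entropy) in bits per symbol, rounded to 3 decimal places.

Entropy H = −Σ p log₂ p ≈ 2.4147 bits.
Huffman merges: 39/500+87/1000→33/200; 119/1000+33/200→71/250; 181/1000+57/250→409/1000; 71/250+307/1000→591/1000; 409/1000+591/1000→1. L = 2449/1000 ≈ 2.4490.
L − H = 2.4490 − 2.4147 = 0.034 bits.

0.034 bits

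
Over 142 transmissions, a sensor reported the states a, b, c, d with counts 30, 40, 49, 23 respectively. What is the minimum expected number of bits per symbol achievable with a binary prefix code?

2 bits/symbol

Probabilities are the counts divided by 142.
Repeatedly combine the two least-probable nodes; the expected code length is the sum of the merged weights.
merge 23/142 + 15/71 → 53/142
merge 20/71 + 49/142 → 89/142
merge 53/142 + 89/142 → 1
L = 53/142 + 89/142 + 1 = 2 bits/symbol.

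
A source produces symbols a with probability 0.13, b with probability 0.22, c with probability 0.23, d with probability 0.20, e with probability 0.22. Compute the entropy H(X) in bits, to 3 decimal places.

2.296 bits

H = −Σ pᵢ log₂ pᵢ.
−0.13·log₂(0.13) = 0.3826
−0.22·log₂(0.22) = 0.4806
−0.23·log₂(0.23) = 0.4877
−0.20·log₂(0.20) = 0.4644
−0.22·log₂(0.22) = 0.4806
Sum ≈ 2.2958 → 2.296 bits.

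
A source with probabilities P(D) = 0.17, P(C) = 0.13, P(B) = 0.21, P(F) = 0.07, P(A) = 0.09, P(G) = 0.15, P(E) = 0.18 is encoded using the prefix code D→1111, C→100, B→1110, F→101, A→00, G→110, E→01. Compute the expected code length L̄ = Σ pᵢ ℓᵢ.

3.11 bits/symbol

L̄ = Σ pᵢ·ℓᵢ = 0.17·4 + 0.13·3 + 0.21·4 + 0.07·3 + 0.09·2 + 0.15·3 + 0.18·2 = 3.11 bits/symbol.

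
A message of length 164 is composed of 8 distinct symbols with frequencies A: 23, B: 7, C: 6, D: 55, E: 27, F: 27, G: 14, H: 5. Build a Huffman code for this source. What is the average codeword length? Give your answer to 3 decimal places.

2.677 bits/symbol

Probabilities are the counts divided by 164.
Repeatedly combine the two least-probable nodes; the expected code length is the sum of the merged weights.
merge 5/164 + 3/82 → 11/164
merge 7/164 + 11/164 → 9/82
merge 7/82 + 9/82 → 8/41
merge 23/164 + 27/164 → 25/82
merge 27/164 + 8/41 → 59/164
merge 25/82 + 55/164 → 105/164
merge 59/164 + 105/164 → 1
L = 11/164 + 9/82 + 8/41 + 25/82 + 59/164 + 105/164 + 1 = 439/164 ≈ 2.677 bits/symbol.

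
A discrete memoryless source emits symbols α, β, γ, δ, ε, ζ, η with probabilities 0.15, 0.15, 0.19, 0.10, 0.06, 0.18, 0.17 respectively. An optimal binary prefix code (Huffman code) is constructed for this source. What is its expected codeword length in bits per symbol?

2.79 bits/symbol

Repeatedly combine the two least-probable nodes; the expected code length is the sum of the merged weights.
merge 3/50 + 1/10 → 4/25
merge 3/20 + 3/20 → 3/10
merge 4/25 + 17/100 → 33/100
merge 9/50 + 19/100 → 37/100
merge 3/10 + 33/100 → 63/100
merge 37/100 + 63/100 → 1
L = 4/25 + 3/10 + 33/100 + 37/100 + 63/100 + 1 = 279/100 = 2.79 bits/symbol.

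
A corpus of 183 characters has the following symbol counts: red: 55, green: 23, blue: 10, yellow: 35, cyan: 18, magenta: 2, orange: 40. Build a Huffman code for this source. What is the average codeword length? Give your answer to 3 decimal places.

Probabilities are the counts divided by 183.
Repeatedly combine the two least-probable nodes; the expected code length is the sum of the merged weights.
merge 2/183 + 10/183 → 4/61
merge 4/61 + 6/61 → 10/61
merge 23/183 + 10/61 → 53/183
merge 35/183 + 40/183 → 25/61
merge 53/183 + 55/183 → 36/61
merge 25/61 + 36/61 → 1
L = 4/61 + 10/61 + 53/183 + 25/61 + 36/61 + 1 = 461/183 ≈ 2.519 bits/symbol.

2.519 bits/symbol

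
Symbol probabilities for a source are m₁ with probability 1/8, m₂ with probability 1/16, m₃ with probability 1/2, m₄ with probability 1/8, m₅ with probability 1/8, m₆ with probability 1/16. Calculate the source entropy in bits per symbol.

Each probability is a power of 1/2, so log₂(1/p) is an integer.
H = Σ p·log₂(1/p) = 1/8·3 + 1/16·4 + 1/2·1 + 1/8·3 + 1/8·3 + 1/16·4 = 2.125 bits.

2.125 bits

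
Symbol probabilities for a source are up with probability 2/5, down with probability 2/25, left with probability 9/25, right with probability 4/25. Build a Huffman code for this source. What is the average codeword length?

1.84 bits/symbol

Repeatedly combine the two least-probable nodes; the expected code length is the sum of the merged weights.
merge 2/25 + 4/25 → 6/25
merge 6/25 + 9/25 → 3/5
merge 2/5 + 3/5 → 1
L = 6/25 + 3/5 + 1 = 46/25 = 1.84 bits/symbol.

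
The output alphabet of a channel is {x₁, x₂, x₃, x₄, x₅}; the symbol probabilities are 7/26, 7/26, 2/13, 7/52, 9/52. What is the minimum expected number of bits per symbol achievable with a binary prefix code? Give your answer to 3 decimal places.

Repeatedly combine the two least-probable nodes; the expected code length is the sum of the merged weights.
merge 7/52 + 2/13 → 15/52
merge 9/52 + 7/26 → 23/52
merge 7/26 + 15/52 → 29/52
merge 23/52 + 29/52 → 1
L = 15/52 + 23/52 + 29/52 + 1 = 119/52 ≈ 2.288 bits/symbol.

2.288 bits/symbol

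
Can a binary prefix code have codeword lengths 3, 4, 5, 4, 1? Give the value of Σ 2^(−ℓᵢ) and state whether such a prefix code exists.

0.78125; yes

With common denominator 2^5 = 32: Σ 2^(−ℓᵢ) = 4/32 + 2/32 + 1/32 + 2/32 + 16/32 = 25/32 = 0.78125.
Kraft's inequality requires Σ ≤ 1; here Σ = 0.78125 ≤ 1, so such a prefix code exists.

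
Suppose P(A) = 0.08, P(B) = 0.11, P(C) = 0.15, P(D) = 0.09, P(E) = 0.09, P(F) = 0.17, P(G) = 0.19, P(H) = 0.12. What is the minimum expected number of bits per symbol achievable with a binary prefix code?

2.98 bits/symbol

Repeatedly combine the two least-probable nodes; the expected code length is the sum of the merged weights.
merge 2/25 + 9/100 → 17/100
merge 9/100 + 11/100 → 1/5
merge 3/25 + 3/20 → 27/100
merge 17/100 + 17/100 → 17/50
merge 19/100 + 1/5 → 39/100
merge 27/100 + 17/50 → 61/100
merge 39/100 + 61/100 → 1
L = 17/100 + 1/5 + 27/100 + 17/50 + 39/100 + 61/100 + 1 = 149/50 = 2.98 bits/symbol.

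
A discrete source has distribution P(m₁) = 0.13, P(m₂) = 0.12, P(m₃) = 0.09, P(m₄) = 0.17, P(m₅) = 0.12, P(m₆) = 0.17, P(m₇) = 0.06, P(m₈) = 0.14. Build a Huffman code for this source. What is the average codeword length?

2.98 bits/symbol

Repeatedly combine the two least-probable nodes; the expected code length is the sum of the merged weights.
merge 3/50 + 9/100 → 3/20
merge 3/25 + 3/25 → 6/25
merge 13/100 + 7/50 → 27/100
merge 3/20 + 17/100 → 8/25
merge 17/100 + 6/25 → 41/100
merge 27/100 + 8/25 → 59/100
merge 41/100 + 59/100 → 1
L = 3/20 + 6/25 + 27/100 + 8/25 + 41/100 + 59/100 + 1 = 149/50 = 2.98 bits/symbol.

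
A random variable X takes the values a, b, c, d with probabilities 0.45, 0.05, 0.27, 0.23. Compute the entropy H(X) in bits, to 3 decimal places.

H = −Σ pᵢ log₂ pᵢ.
−0.45·log₂(0.45) = 0.5184
−0.05·log₂(0.05) = 0.2161
−0.27·log₂(0.27) = 0.5100
−0.23·log₂(0.23) = 0.4877
Sum ≈ 1.7322 → 1.732 bits.

1.732 bits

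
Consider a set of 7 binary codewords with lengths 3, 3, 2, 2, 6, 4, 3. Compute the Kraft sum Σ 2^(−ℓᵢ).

With common denominator 2^6 = 64: Σ 2^(−ℓᵢ) = 8/64 + 8/64 + 16/64 + 16/64 + 1/64 + 4/64 + 8/64 = 61/64 = 0.953125.

0.953125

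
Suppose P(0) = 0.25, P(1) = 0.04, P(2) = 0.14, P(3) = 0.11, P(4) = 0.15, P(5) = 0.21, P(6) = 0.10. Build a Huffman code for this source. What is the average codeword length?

Repeatedly combine the two least-probable nodes; the expected code length is the sum of the merged weights.
merge 1/25 + 1/10 → 7/50
merge 11/100 + 7/50 → 1/4
merge 7/50 + 3/20 → 29/100
merge 21/100 + 1/4 → 23/50
merge 1/4 + 29/100 → 27/50
merge 23/50 + 27/50 → 1
L = 7/50 + 1/4 + 29/100 + 23/50 + 27/50 + 1 = 67/25 = 2.68 bits/symbol.

2.68 bits/symbol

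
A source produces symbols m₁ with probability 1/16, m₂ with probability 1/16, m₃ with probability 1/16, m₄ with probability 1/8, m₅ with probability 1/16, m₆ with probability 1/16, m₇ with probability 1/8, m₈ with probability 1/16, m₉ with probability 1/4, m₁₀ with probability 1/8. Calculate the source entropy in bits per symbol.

Each probability is a power of 1/2, so log₂(1/p) is an integer.
H = Σ p·log₂(1/p) = 1/16·4 + 1/16·4 + 1/16·4 + 1/8·3 + 1/16·4 + 1/16·4 + 1/8·3 + 1/16·4 + 1/4·2 + 1/8·3 = 3.125 bits.

3.125 bits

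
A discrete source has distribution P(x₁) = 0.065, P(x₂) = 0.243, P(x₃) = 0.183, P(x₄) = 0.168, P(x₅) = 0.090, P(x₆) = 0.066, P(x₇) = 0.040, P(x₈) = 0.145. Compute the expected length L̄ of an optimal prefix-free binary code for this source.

2.835 bits/symbol

Repeatedly combine the two least-probable nodes; the expected code length is the sum of the merged weights.
merge 1/25 + 13/200 → 21/200
merge 33/500 + 9/100 → 39/250
merge 21/200 + 29/200 → 1/4
merge 39/250 + 21/125 → 81/250
merge 183/1000 + 243/1000 → 213/500
merge 1/4 + 81/250 → 287/500
merge 213/500 + 287/500 → 1
L = 21/200 + 39/250 + 1/4 + 81/250 + 213/500 + 287/500 + 1 = 567/200 = 2.835 bits/symbol.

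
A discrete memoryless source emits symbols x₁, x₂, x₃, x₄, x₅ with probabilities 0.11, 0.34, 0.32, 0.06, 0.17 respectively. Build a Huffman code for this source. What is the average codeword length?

Repeatedly combine the two least-probable nodes; the expected code length is the sum of the merged weights.
merge 3/50 + 11/100 → 17/100
merge 17/100 + 17/100 → 17/50
merge 8/25 + 17/50 → 33/50
merge 17/50 + 33/50 → 1
L = 17/100 + 17/50 + 33/50 + 1 = 217/100 = 2.17 bits/symbol.

2.17 bits/symbol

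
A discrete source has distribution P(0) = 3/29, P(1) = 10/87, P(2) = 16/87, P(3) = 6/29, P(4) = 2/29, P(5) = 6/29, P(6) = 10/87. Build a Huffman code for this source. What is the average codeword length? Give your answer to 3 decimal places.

2.759 bits/symbol

Repeatedly combine the two least-probable nodes; the expected code length is the sum of the merged weights.
merge 2/29 + 3/29 → 5/29
merge 10/87 + 10/87 → 20/87
merge 5/29 + 16/87 → 31/87
merge 6/29 + 6/29 → 12/29
merge 20/87 + 31/87 → 17/29
merge 12/29 + 17/29 → 1
L = 5/29 + 20/87 + 31/87 + 12/29 + 17/29 + 1 = 80/29 ≈ 2.759 bits/symbol.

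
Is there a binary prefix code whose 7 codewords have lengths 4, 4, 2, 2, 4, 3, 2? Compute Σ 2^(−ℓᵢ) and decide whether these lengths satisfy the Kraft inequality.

With common denominator 2^4 = 16: Σ 2^(−ℓᵢ) = 1/16 + 1/16 + 4/16 + 4/16 + 1/16 + 2/16 + 4/16 = 17/16 = 1.0625.
Kraft's inequality requires Σ ≤ 1; here Σ = 1.0625 > 1, so no such prefix code exists.

1.0625; no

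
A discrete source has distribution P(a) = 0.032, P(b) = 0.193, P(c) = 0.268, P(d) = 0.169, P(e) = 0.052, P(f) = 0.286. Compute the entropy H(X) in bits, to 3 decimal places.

H = −Σ pᵢ log₂ pᵢ.
−0.032·log₂(0.032) = 0.1589
−0.193·log₂(0.193) = 0.4581
−0.268·log₂(0.268) = 0.5091
−0.169·log₂(0.169) = 0.4335
−0.052·log₂(0.052) = 0.2218
−0.286·log₂(0.286) = 0.5165
Sum ≈ 2.2978 → 2.298 bits.

2.298 bits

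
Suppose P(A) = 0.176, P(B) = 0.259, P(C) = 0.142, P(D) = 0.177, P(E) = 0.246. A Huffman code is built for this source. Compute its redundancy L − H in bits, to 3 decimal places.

0.032 bits

Entropy H = −Σ p log₂ p ≈ 2.2857 bits.
Huffman merges: 71/500+22/125→159/500; 177/1000+123/500→423/1000; 259/1000+159/500→577/1000; 423/1000+577/1000→1. L = 1159/500 ≈ 2.3180.
L − H = 2.3180 − 2.2857 = 0.032 bits.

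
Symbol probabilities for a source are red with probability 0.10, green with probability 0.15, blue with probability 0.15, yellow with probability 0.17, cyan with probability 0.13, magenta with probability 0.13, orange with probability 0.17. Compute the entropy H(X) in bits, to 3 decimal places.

2.788 bits

H = −Σ pᵢ log₂ pᵢ.
−0.10·log₂(0.10) = 0.3322
−0.15·log₂(0.15) = 0.4105
−0.15·log₂(0.15) = 0.4105
−0.17·log₂(0.17) = 0.4346
−0.13·log₂(0.13) = 0.3826
−0.13·log₂(0.13) = 0.3826
−0.17·log₂(0.17) = 0.4346
Sum ≈ 2.7877 → 2.788 bits.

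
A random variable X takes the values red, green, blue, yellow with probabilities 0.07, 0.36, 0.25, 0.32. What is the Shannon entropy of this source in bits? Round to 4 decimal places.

H = −Σ pᵢ log₂ pᵢ.
−0.07·log₂(0.07) = 0.2686
−0.36·log₂(0.36) = 0.5306
−0.25·log₂(0.25) = 0.5000
−0.32·log₂(0.32) = 0.5260
Sum ≈ 1.8252 → 1.8252 bits.

1.8252 bits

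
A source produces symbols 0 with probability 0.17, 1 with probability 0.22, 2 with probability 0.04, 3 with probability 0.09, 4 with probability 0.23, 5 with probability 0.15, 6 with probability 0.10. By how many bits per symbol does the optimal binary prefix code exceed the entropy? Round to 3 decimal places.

0.036 bits

Entropy H = −Σ p log₂ p ≈ 2.6440 bits.
Huffman merges: 1/25+9/100→13/100; 1/10+13/100→23/100; 3/20+17/100→8/25; 11/50+23/100→9/20; 23/100+8/25→11/20; 9/20+11/20→1. L = 67/25 ≈ 2.6800.
L − H = 2.6800 − 2.6440 = 0.036 bits.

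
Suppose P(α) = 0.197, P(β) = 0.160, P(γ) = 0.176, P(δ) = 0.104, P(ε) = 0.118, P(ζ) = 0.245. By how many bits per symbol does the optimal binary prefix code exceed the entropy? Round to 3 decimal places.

0.032 bits

Entropy H = −Σ p log₂ p ≈ 2.5264 bits.
Huffman merges: 13/125+59/500→111/500; 4/25+22/125→42/125; 197/1000+111/500→419/1000; 49/200+42/125→581/1000; 419/1000+581/1000→1. L = 1279/500 ≈ 2.5580.
L − H = 2.5580 − 2.5264 = 0.032 bits.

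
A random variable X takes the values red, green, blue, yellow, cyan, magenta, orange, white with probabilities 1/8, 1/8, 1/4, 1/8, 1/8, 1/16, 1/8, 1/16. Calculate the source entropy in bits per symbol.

Each probability is a power of 1/2, so log₂(1/p) is an integer.
H = Σ p·log₂(1/p) = 1/8·3 + 1/8·3 + 1/4·2 + 1/8·3 + 1/8·3 + 1/16·4 + 1/8·3 + 1/16·4 = 2.875 bits.

2.875 bits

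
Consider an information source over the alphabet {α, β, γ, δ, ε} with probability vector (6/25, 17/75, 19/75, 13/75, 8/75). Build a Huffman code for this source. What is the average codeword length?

Repeatedly combine the two least-probable nodes; the expected code length is the sum of the merged weights.
merge 8/75 + 13/75 → 7/25
merge 17/75 + 6/25 → 7/15
merge 19/75 + 7/25 → 8/15
merge 7/15 + 8/15 → 1
L = 7/25 + 7/15 + 8/15 + 1 = 57/25 = 2.28 bits/symbol.

2.28 bits/symbol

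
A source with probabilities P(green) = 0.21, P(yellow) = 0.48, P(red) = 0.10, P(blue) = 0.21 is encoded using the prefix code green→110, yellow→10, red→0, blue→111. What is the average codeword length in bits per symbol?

2.32 bits/symbol

L̄ = Σ pᵢ·ℓᵢ = 0.21·3 + 0.48·2 + 0.10·1 + 0.21·3 = 2.32 bits/symbol.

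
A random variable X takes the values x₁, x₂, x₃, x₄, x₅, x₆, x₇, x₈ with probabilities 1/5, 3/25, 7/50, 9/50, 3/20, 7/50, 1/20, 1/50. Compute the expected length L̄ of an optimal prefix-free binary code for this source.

Repeatedly combine the two least-probable nodes; the expected code length is the sum of the merged weights.
merge 1/50 + 1/20 → 7/100
merge 7/100 + 3/25 → 19/100
merge 7/50 + 7/50 → 7/25
merge 3/20 + 9/50 → 33/100
merge 19/100 + 1/5 → 39/100
merge 7/25 + 33/100 → 61/100
merge 39/100 + 61/100 → 1
L = 7/100 + 19/100 + 7/25 + 33/100 + 39/100 + 61/100 + 1 = 287/100 = 2.87 bits/symbol.

2.87 bits/symbol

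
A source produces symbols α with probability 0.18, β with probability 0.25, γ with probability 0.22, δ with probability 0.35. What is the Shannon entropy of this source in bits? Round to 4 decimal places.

H = −Σ pᵢ log₂ pᵢ.
−0.18·log₂(0.18) = 0.4453
−0.25·log₂(0.25) = 0.5000
−0.22·log₂(0.22) = 0.4806
−0.35·log₂(0.35) = 0.5301
Sum ≈ 1.9560 → 1.9560 bits.

1.9560 bits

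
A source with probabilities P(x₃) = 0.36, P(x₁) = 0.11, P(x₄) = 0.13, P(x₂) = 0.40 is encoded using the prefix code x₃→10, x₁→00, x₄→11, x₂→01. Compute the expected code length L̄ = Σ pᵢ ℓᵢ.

2 bits/symbol

L̄ = Σ pᵢ·ℓᵢ = 0.36·2 + 0.11·2 + 0.13·2 + 0.40·2 = 2 bits/symbol.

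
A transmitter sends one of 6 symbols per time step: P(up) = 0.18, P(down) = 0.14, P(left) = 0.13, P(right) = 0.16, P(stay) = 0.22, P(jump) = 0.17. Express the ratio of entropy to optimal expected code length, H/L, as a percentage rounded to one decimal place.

98.6%

Entropy H = −Σ p log₂ p ≈ 2.5632 bits.
Huffman merges: 13/100+7/50→27/100; 4/25+17/100→33/100; 9/50+11/50→2/5; 27/100+33/100→3/5; 2/5+3/5→1. L = 13/5 ≈ 2.6000.
Efficiency = H/L = 2.5632/2.6000 = 98.6%.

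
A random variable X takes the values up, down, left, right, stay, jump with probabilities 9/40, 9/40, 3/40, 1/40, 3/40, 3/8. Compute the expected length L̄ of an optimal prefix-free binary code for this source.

2.275 bits/symbol

Repeatedly combine the two least-probable nodes; the expected code length is the sum of the merged weights.
merge 1/40 + 3/40 → 1/10
merge 3/40 + 1/10 → 7/40
merge 7/40 + 9/40 → 2/5
merge 9/40 + 3/8 → 3/5
merge 2/5 + 3/5 → 1
L = 1/10 + 7/40 + 2/5 + 3/5 + 1 = 91/40 = 2.275 bits/symbol.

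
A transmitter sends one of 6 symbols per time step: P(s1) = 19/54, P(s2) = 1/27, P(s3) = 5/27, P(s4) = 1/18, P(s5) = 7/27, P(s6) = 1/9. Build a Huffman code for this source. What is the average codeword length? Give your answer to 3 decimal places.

2.296 bits/symbol

Repeatedly combine the two least-probable nodes; the expected code length is the sum of the merged weights.
merge 1/27 + 1/18 → 5/54
merge 5/54 + 1/9 → 11/54
merge 5/27 + 11/54 → 7/18
merge 7/27 + 19/54 → 11/18
merge 7/18 + 11/18 → 1
L = 5/54 + 11/54 + 7/18 + 11/18 + 1 = 62/27 ≈ 2.296 bits/symbol.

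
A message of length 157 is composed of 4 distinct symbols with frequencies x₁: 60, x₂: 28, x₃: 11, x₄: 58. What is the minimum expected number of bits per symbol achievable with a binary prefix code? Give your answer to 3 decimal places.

1.866 bits/symbol

Probabilities are the counts divided by 157.
Repeatedly combine the two least-probable nodes; the expected code length is the sum of the merged weights.
merge 11/157 + 28/157 → 39/157
merge 39/157 + 58/157 → 97/157
merge 60/157 + 97/157 → 1
L = 39/157 + 97/157 + 1 = 293/157 ≈ 1.866 bits/symbol.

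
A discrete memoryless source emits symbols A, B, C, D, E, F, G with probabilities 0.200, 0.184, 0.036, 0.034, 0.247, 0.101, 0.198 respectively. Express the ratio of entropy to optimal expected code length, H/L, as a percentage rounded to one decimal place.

Entropy H = −Σ p log₂ p ≈ 2.5472 bits.
Huffman merges: 17/500+9/250→7/100; 7/100+101/1000→171/1000; 171/1000+23/125→71/200; 99/500+1/5→199/500; 247/1000+71/200→301/500; 199/500+301/500→1. L = 649/250 ≈ 2.5960.
Efficiency = H/L = 2.5472/2.5960 = 98.1%.

98.1%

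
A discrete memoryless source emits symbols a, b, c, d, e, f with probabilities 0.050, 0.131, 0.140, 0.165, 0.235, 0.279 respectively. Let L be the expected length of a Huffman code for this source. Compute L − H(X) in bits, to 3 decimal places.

0.055 bits

Entropy H = −Σ p log₂ p ≈ 2.4311 bits.
Huffman merges: 1/20+131/1000→181/1000; 7/50+33/200→61/200; 181/1000+47/200→52/125; 279/1000+61/200→73/125; 52/125+73/125→1. L = 1243/500 ≈ 2.4860.
L − H = 2.4860 − 2.4311 = 0.055 bits.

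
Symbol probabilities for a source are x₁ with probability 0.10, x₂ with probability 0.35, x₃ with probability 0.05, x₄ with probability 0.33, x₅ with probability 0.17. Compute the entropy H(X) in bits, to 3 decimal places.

2.041 bits

H = −Σ pᵢ log₂ pᵢ.
−0.10·log₂(0.10) = 0.3322
−0.35·log₂(0.35) = 0.5301
−0.05·log₂(0.05) = 0.2161
−0.33·log₂(0.33) = 0.5278
−0.17·log₂(0.17) = 0.4346
Sum ≈ 2.0408 → 2.041 bits.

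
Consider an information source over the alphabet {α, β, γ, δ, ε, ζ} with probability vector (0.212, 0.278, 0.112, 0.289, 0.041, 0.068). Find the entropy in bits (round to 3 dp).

2.312 bits

H = −Σ pᵢ log₂ pᵢ.
−0.212·log₂(0.212) = 0.4744
−0.278·log₂(0.278) = 0.5134
−0.112·log₂(0.112) = 0.3537
−0.289·log₂(0.289) = 0.5176
−0.041·log₂(0.041) = 0.1889
−0.068·log₂(0.068) = 0.2637
Sum ≈ 2.3118 → 2.312 bits.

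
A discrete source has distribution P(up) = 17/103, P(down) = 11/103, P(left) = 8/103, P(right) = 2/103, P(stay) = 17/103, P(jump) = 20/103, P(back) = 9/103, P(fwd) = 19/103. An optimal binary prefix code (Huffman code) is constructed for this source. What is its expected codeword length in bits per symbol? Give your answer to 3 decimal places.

2.903 bits/symbol

Repeatedly combine the two least-probable nodes; the expected code length is the sum of the merged weights.
merge 2/103 + 8/103 → 10/103
merge 9/103 + 10/103 → 19/103
merge 11/103 + 17/103 → 28/103
merge 17/103 + 19/103 → 36/103
merge 19/103 + 20/103 → 39/103
merge 28/103 + 36/103 → 64/103
merge 39/103 + 64/103 → 1
L = 10/103 + 19/103 + 28/103 + 36/103 + 39/103 + 64/103 + 1 = 299/103 ≈ 2.903 bits/symbol.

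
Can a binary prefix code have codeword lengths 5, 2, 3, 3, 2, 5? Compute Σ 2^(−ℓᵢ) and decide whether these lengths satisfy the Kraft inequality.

With common denominator 2^5 = 32: Σ 2^(−ℓᵢ) = 1/32 + 8/32 + 4/32 + 4/32 + 8/32 + 1/32 = 26/32 = 0.8125.
Kraft's inequality requires Σ ≤ 1; here Σ = 0.8125 ≤ 1, so such a prefix code exists.

0.8125; yes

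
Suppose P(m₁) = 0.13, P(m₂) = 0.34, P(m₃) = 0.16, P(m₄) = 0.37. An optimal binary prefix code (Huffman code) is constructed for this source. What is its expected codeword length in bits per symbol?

Repeatedly combine the two least-probable nodes; the expected code length is the sum of the merged weights.
merge 13/100 + 4/25 → 29/100
merge 29/100 + 17/50 → 63/100
merge 37/100 + 63/100 → 1
L = 29/100 + 63/100 + 1 = 48/25 = 1.92 bits/symbol.

1.92 bits/symbol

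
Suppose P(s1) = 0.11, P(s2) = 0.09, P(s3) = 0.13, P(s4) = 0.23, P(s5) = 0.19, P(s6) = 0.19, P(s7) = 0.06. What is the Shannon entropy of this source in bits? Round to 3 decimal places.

2.687 bits

H = −Σ pᵢ log₂ pᵢ.
−0.11·log₂(0.11) = 0.3503
−0.09·log₂(0.09) = 0.3127
−0.13·log₂(0.13) = 0.3826
−0.23·log₂(0.23) = 0.4877
−0.19·log₂(0.19) = 0.4552
−0.19·log₂(0.19) = 0.4552
−0.06·log₂(0.06) = 0.2435
Sum ≈ 2.6872 → 2.687 bits.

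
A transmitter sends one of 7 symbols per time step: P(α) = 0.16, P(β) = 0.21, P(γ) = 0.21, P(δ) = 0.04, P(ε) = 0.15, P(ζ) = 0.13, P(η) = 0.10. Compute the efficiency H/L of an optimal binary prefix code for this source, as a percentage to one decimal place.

Entropy H = −Σ p log₂ p ≈ 2.6798 bits.
Huffman merges: 1/25+1/10→7/50; 13/100+7/50→27/100; 3/20+4/25→31/100; 21/100+21/100→21/50; 27/100+31/100→29/50; 21/50+29/50→1. L = 68/25 ≈ 2.7200.
Efficiency = H/L = 2.6798/2.7200 = 98.5%.

98.5%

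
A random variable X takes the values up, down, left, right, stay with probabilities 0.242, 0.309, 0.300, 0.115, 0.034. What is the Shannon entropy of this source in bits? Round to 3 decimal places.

2.065 bits

H = −Σ pᵢ log₂ pᵢ.
−0.242·log₂(0.242) = 0.4954
−0.309·log₂(0.309) = 0.5235
−0.300·log₂(0.300) = 0.5211
−0.115·log₂(0.115) = 0.3588
−0.034·log₂(0.034) = 0.1659
Sum ≈ 2.0647 → 2.065 bits.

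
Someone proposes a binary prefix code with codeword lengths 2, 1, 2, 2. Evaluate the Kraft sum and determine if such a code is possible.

1.25; no

With common denominator 2^2 = 4: Σ 2^(−ℓᵢ) = 1/4 + 2/4 + 1/4 + 1/4 = 5/4 = 1.25.
Kraft's inequality requires Σ ≤ 1; here Σ = 1.25 > 1, so no such prefix code exists.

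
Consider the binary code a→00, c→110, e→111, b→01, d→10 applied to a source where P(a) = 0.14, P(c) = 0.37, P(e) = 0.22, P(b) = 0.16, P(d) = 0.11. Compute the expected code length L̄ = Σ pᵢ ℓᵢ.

L̄ = Σ pᵢ·ℓᵢ = 0.14·2 + 0.37·3 + 0.22·3 + 0.16·2 + 0.11·2 = 2.59 bits/symbol.

2.59 bits/symbol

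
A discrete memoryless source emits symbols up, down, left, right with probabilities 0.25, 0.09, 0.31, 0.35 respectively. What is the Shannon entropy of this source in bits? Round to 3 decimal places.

1.867 bits

H = −Σ pᵢ log₂ pᵢ.
−0.25·log₂(0.25) = 0.5000
−0.09·log₂(0.09) = 0.3127
−0.31·log₂(0.31) = 0.5238
−0.35·log₂(0.35) = 0.5301
Sum ≈ 1.8665 → 1.867 bits.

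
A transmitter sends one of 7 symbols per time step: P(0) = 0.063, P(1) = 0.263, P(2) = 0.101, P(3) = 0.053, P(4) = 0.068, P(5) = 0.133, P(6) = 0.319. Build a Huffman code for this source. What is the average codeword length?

2.534 bits/symbol

Repeatedly combine the two least-probable nodes; the expected code length is the sum of the merged weights.
merge 53/1000 + 63/1000 → 29/250
merge 17/250 + 101/1000 → 169/1000
merge 29/250 + 133/1000 → 249/1000
merge 169/1000 + 249/1000 → 209/500
merge 263/1000 + 319/1000 → 291/500
merge 209/500 + 291/500 → 1
L = 29/250 + 169/1000 + 249/1000 + 209/500 + 291/500 + 1 = 1267/500 = 2.534 bits/symbol.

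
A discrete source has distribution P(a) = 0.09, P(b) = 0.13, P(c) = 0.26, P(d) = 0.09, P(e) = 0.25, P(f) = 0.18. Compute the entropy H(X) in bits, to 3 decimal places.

H = −Σ pᵢ log₂ pᵢ.
−0.09·log₂(0.09) = 0.3127
−0.13·log₂(0.13) = 0.3826
−0.26·log₂(0.26) = 0.5053
−0.09·log₂(0.09) = 0.3127
−0.25·log₂(0.25) = 0.5000
−0.18·log₂(0.18) = 0.4453
Sum ≈ 2.4585 → 2.459 bits.

2.459 bits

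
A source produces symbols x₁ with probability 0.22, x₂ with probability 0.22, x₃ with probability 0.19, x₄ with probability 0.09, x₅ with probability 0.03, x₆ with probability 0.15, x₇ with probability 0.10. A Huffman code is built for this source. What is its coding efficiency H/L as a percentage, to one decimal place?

97.9%

Entropy H = −Σ p log₂ p ≈ 2.6235 bits.
Huffman merges: 3/100+9/100→3/25; 1/10+3/25→11/50; 3/20+19/100→17/50; 11/50+11/50→11/25; 11/50+17/50→14/25; 11/25+14/25→1. L = 67/25 ≈ 2.6800.
Efficiency = H/L = 2.6235/2.6800 = 97.9%.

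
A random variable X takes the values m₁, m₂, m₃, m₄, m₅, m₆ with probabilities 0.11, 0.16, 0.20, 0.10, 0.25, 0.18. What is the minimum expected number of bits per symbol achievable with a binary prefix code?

Repeatedly combine the two least-probable nodes; the expected code length is the sum of the merged weights.
merge 1/10 + 11/100 → 21/100
merge 4/25 + 9/50 → 17/50
merge 1/5 + 21/100 → 41/100
merge 1/4 + 17/50 → 59/100
merge 41/100 + 59/100 → 1
L = 21/100 + 17/50 + 41/100 + 59/100 + 1 = 51/20 = 2.55 bits/symbol.

2.55 bits/symbol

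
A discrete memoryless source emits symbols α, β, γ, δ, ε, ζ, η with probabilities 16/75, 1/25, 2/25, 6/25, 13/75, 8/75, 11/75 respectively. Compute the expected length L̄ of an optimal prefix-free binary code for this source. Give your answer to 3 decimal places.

2.667 bits/symbol

Repeatedly combine the two least-probable nodes; the expected code length is the sum of the merged weights.
merge 1/25 + 2/25 → 3/25
merge 8/75 + 3/25 → 17/75
merge 11/75 + 13/75 → 8/25
merge 16/75 + 17/75 → 11/25
merge 6/25 + 8/25 → 14/25
merge 11/25 + 14/25 → 1
L = 3/25 + 17/75 + 8/25 + 11/25 + 14/25 + 1 = 8/3 ≈ 2.667 bits/symbol.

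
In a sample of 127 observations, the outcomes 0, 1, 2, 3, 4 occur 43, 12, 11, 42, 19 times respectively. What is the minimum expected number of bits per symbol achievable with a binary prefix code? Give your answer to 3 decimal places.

Probabilities are the counts divided by 127.
Repeatedly combine the two least-probable nodes; the expected code length is the sum of the merged weights.
merge 11/127 + 12/127 → 23/127
merge 19/127 + 23/127 → 42/127
merge 42/127 + 42/127 → 84/127
merge 43/127 + 84/127 → 1
L = 23/127 + 42/127 + 84/127 + 1 = 276/127 ≈ 2.173 bits/symbol.

2.173 bits/symbol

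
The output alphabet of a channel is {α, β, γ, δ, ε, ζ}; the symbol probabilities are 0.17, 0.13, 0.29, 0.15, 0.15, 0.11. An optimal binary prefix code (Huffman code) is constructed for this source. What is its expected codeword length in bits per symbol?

Repeatedly combine the two least-probable nodes; the expected code length is the sum of the merged weights.
merge 11/100 + 13/100 → 6/25
merge 3/20 + 3/20 → 3/10
merge 17/100 + 6/25 → 41/100
merge 29/100 + 3/10 → 59/100
merge 41/100 + 59/100 → 1
L = 6/25 + 3/10 + 41/100 + 59/100 + 1 = 127/50 = 2.54 bits/symbol.

2.54 bits/symbol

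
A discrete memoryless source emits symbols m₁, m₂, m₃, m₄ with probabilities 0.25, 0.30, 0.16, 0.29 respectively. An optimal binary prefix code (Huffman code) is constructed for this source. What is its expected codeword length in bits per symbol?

Repeatedly combine the two least-probable nodes; the expected code length is the sum of the merged weights.
merge 4/25 + 1/4 → 41/100
merge 29/100 + 3/10 → 59/100
merge 41/100 + 59/100 → 1
L = 41/100 + 59/100 + 1 = 2 bits/symbol.

2 bits/symbol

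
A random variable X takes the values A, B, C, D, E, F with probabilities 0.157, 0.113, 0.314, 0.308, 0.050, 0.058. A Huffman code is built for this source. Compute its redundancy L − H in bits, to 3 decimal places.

0.052 bits

Entropy H = −Σ p log₂ p ≈ 2.2772 bits.
Huffman merges: 1/20+29/500→27/250; 27/250+113/1000→221/1000; 157/1000+221/1000→189/500; 77/250+157/500→311/500; 189/500+311/500→1. L = 2329/1000 ≈ 2.3290.
L − H = 2.3290 − 2.2772 = 0.052 bits.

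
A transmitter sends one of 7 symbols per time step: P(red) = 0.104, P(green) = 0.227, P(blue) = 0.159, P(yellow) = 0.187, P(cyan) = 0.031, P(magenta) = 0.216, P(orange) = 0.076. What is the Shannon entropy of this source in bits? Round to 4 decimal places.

2.6148 bits

H = −Σ pᵢ log₂ pᵢ.
−0.104·log₂(0.104) = 0.3396
−0.227·log₂(0.227) = 0.4856
−0.159·log₂(0.159) = 0.4218
−0.187·log₂(0.187) = 0.4523
−0.031·log₂(0.031) = 0.1554
−0.216·log₂(0.216) = 0.4776
−0.076·log₂(0.076) = 0.2826
Sum ≈ 2.6148 → 2.6148 bits.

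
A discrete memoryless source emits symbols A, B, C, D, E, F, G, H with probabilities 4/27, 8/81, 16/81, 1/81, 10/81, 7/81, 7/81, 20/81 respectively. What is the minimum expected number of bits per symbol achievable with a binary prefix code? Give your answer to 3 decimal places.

Repeatedly combine the two least-probable nodes; the expected code length is the sum of the merged weights.
merge 1/81 + 7/81 → 8/81
merge 7/81 + 8/81 → 5/27
merge 8/81 + 10/81 → 2/9
merge 4/27 + 5/27 → 1/3
merge 16/81 + 2/9 → 34/81
merge 20/81 + 1/3 → 47/81
merge 34/81 + 47/81 → 1
L = 8/81 + 5/27 + 2/9 + 1/3 + 34/81 + 47/81 + 1 = 230/81 ≈ 2.840 bits/symbol.

2.840 bits/symbol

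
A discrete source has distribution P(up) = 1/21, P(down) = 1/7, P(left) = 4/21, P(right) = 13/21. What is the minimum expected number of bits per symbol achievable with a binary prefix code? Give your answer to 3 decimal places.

Repeatedly combine the two least-probable nodes; the expected code length is the sum of the merged weights.
merge 1/21 + 1/7 → 4/21
merge 4/21 + 4/21 → 8/21
merge 8/21 + 13/21 → 1
L = 4/21 + 8/21 + 1 = 11/7 ≈ 1.571 bits/symbol.

1.571 bits/symbol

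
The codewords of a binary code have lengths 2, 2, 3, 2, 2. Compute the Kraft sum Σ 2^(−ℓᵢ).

1.125

With common denominator 2^3 = 8: Σ 2^(−ℓᵢ) = 2/8 + 2/8 + 1/8 + 2/8 + 2/8 = 9/8 = 1.125.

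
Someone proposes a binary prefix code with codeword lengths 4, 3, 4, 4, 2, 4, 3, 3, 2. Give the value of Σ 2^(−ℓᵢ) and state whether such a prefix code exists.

1.125; no

With common denominator 2^4 = 16: Σ 2^(−ℓᵢ) = 1/16 + 2/16 + 1/16 + 1/16 + 4/16 + 1/16 + 2/16 + 2/16 + 4/16 = 18/16 = 1.125.
Kraft's inequality requires Σ ≤ 1; here Σ = 1.125 > 1, so no such prefix code exists.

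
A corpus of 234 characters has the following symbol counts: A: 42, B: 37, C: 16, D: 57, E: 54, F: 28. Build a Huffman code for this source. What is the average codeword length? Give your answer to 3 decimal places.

Probabilities are the counts divided by 234.
Repeatedly combine the two least-probable nodes; the expected code length is the sum of the merged weights.
merge 8/117 + 14/117 → 22/117
merge 37/234 + 7/39 → 79/234
merge 22/117 + 3/13 → 49/117
merge 19/78 + 79/234 → 68/117
merge 49/117 + 68/117 → 1
L = 22/117 + 79/234 + 49/117 + 68/117 + 1 = 197/78 ≈ 2.526 bits/symbol.

2.526 bits/symbol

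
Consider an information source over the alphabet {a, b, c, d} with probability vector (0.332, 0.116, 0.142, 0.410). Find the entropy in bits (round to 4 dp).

1.8159 bits

H = −Σ pᵢ log₂ pᵢ.
−0.332·log₂(0.332) = 0.5281
−0.116·log₂(0.116) = 0.3605
−0.142·log₂(0.142) = 0.3999
−0.410·log₂(0.410) = 0.5274
Sum ≈ 1.8159 → 1.8159 bits.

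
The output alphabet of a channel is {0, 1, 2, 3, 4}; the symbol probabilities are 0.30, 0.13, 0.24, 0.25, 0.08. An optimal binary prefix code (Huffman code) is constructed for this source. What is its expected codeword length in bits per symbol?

Repeatedly combine the two least-probable nodes; the expected code length is the sum of the merged weights.
merge 2/25 + 13/100 → 21/100
merge 21/100 + 6/25 → 9/20
merge 1/4 + 3/10 → 11/20
merge 9/20 + 11/20 → 1
L = 21/100 + 9/20 + 11/20 + 1 = 221/100 = 2.21 bits/symbol.

2.21 bits/symbol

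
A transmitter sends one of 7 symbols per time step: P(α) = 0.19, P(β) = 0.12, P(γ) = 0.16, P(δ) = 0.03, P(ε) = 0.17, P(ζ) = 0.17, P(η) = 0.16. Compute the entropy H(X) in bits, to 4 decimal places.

H = −Σ pᵢ log₂ pᵢ.
−0.19·log₂(0.19) = 0.4552
−0.12·log₂(0.12) = 0.3671
−0.16·log₂(0.16) = 0.4230
−0.03·log₂(0.03) = 0.1518
−0.17·log₂(0.17) = 0.4346
−0.17·log₂(0.17) = 0.4346
−0.16·log₂(0.16) = 0.4230
Sum ≈ 2.6893 → 2.6893 bits.

2.6893 bits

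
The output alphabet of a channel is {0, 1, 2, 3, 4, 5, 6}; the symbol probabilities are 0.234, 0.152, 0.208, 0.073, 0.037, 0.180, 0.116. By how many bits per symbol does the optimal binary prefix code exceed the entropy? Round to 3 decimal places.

0.036 bits

Entropy H = −Σ p log₂ p ≈ 2.6321 bits.
Huffman merges: 37/1000+73/1000→11/100; 11/100+29/250→113/500; 19/125+9/50→83/250; 26/125+113/500→217/500; 117/500+83/250→283/500; 217/500+283/500→1. L = 667/250 ≈ 2.6680.
L − H = 2.6680 − 2.6321 = 0.036 bits.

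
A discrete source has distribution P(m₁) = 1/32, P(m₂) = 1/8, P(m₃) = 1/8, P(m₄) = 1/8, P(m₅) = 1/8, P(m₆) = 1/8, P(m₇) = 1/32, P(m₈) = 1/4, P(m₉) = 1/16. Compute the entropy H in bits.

2.9375 bits

Each probability is a power of 1/2, so log₂(1/p) is an integer.
H = Σ p·log₂(1/p) = 1/32·5 + 1/8·3 + 1/8·3 + 1/8·3 + 1/8·3 + 1/8·3 + 1/32·5 + 1/4·2 + 1/16·4 = 2.9375 bits.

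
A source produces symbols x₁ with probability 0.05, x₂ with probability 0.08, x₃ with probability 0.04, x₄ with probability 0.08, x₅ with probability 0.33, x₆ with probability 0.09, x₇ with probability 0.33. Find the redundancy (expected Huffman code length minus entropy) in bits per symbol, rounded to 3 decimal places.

Entropy H = −Σ p log₂ p ≈ 2.3532 bits.
Huffman merges: 1/25+1/20→9/100; 2/25+2/25→4/25; 9/100+9/100→9/50; 4/25+9/50→17/50; 33/100+33/100→33/50; 17/50+33/50→1. L = 243/100 ≈ 2.4300.
L − H = 2.4300 − 2.3532 = 0.077 bits.

0.077 bits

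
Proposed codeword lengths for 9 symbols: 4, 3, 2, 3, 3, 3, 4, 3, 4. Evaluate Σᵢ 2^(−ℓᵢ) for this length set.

1.0625

With common denominator 2^4 = 16: Σ 2^(−ℓᵢ) = 1/16 + 2/16 + 4/16 + 2/16 + 2/16 + 2/16 + 1/16 + 2/16 + 1/16 = 17/16 = 1.0625.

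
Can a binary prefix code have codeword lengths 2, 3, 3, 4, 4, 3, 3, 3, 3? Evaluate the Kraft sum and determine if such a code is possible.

With common denominator 2^4 = 16: Σ 2^(−ℓᵢ) = 4/16 + 2/16 + 2/16 + 1/16 + 1/16 + 2/16 + 2/16 + 2/16 + 2/16 = 18/16 = 1.125.
Kraft's inequality requires Σ ≤ 1; here Σ = 1.125 > 1, so no such prefix code exists.

1.125; no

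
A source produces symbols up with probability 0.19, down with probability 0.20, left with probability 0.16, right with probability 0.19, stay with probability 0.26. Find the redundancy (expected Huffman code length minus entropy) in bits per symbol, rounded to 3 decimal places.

0.047 bits

Entropy H = −Σ p log₂ p ≈ 2.3031 bits.
Huffman merges: 4/25+19/100→7/20; 19/100+1/5→39/100; 13/50+7/20→61/100; 39/100+61/100→1. L = 47/20 ≈ 2.3500.
L − H = 2.3500 − 2.3031 = 0.047 bits.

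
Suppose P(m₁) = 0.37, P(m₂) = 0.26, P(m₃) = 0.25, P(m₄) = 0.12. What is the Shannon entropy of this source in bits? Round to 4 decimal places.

1.9031 bits

H = −Σ pᵢ log₂ pᵢ.
−0.37·log₂(0.37) = 0.5307
−0.26·log₂(0.26) = 0.5053
−0.25·log₂(0.25) = 0.5000
−0.12·log₂(0.12) = 0.3671
Sum ≈ 1.9031 → 1.9031 bits.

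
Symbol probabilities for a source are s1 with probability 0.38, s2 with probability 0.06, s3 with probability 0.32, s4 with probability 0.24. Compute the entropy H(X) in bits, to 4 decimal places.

H = −Σ pᵢ log₂ pᵢ.
−0.38·log₂(0.38) = 0.5305
−0.06·log₂(0.06) = 0.2435
−0.32·log₂(0.32) = 0.5260
−0.24·log₂(0.24) = 0.4941
Sum ≈ 1.7942 → 1.7942 bits.

1.7942 bits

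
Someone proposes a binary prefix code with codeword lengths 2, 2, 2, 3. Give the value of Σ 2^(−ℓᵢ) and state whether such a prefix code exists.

With common denominator 2^3 = 8: Σ 2^(−ℓᵢ) = 2/8 + 2/8 + 2/8 + 1/8 = 7/8 = 0.875.
Kraft's inequality requires Σ ≤ 1; here Σ = 0.875 ≤ 1, so such a prefix code exists.

0.875; yes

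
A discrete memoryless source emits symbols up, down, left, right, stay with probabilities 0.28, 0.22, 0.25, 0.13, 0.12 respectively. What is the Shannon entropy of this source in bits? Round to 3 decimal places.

2.245 bits

H = −Σ pᵢ log₂ pᵢ.
−0.28·log₂(0.28) = 0.5142
−0.22·log₂(0.22) = 0.4806
−0.25·log₂(0.25) = 0.5000
−0.13·log₂(0.13) = 0.3826
−0.12·log₂(0.12) = 0.3671
Sum ≈ 2.2445 → 2.245 bits.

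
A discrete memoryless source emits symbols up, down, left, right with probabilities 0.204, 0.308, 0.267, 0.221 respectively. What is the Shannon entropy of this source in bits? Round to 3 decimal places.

H = −Σ pᵢ log₂ pᵢ.
−0.204·log₂(0.204) = 0.4678
−0.308·log₂(0.308) = 0.5233
−0.267·log₂(0.267) = 0.5087
−0.221·log₂(0.221) = 0.4813
Sum ≈ 1.9811 → 1.981 bits.

1.981 bits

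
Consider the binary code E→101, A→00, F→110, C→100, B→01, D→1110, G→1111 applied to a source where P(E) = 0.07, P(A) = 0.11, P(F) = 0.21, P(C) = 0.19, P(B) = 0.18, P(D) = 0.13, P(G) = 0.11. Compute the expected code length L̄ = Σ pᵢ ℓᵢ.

L̄ = Σ pᵢ·ℓᵢ = 0.07·3 + 0.11·2 + 0.21·3 + 0.19·3 + 0.18·2 + 0.13·4 + 0.11·4 = 2.95 bits/symbol.

2.95 bits/symbol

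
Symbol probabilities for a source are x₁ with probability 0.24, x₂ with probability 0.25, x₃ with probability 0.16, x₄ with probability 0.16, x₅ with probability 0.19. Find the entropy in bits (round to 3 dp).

2.295 bits

H = −Σ pᵢ log₂ pᵢ.
−0.24·log₂(0.24) = 0.4941
−0.25·log₂(0.25) = 0.5000
−0.16·log₂(0.16) = 0.4230
−0.16·log₂(0.16) = 0.4230
−0.19·log₂(0.19) = 0.4552
Sum ≈ 2.2954 → 2.295 bits.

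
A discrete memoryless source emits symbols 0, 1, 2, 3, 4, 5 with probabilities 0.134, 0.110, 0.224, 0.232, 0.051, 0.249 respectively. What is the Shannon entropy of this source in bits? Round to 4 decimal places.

2.4297 bits

H = −Σ pᵢ log₂ pᵢ.
−0.134·log₂(0.134) = 0.3886
−0.110·log₂(0.110) = 0.3503
−0.224·log₂(0.224) = 0.4835
−0.232·log₂(0.232) = 0.4890
−0.051·log₂(0.051) = 0.2190
−0.249·log₂(0.249) = 0.4994
Sum ≈ 2.4297 → 2.4297 bits.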